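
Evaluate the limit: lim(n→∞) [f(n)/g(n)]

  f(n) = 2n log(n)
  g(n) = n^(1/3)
∞

Since 2n log(n) (O(n log n)) grows faster than n^(1/3) (O(n^(1/3))),
the ratio f(n)/g(n) → ∞ as n → ∞.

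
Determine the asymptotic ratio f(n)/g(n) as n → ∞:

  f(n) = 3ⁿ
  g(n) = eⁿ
∞

Since 3ⁿ (O(3ⁿ)) grows faster than eⁿ (O(eⁿ)),
the ratio f(n)/g(n) → ∞ as n → ∞.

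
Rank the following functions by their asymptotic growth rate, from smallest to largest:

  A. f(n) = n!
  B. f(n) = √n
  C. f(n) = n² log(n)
B < C < A

Comparing growth rates:
B = √n is O(√n)
C = n² log(n) is O(n² log n)
A = n! is O(n!)

Therefore, the order from slowest to fastest is: B < C < A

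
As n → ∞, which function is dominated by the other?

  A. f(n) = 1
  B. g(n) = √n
A

f(n) = 1 is O(1), while g(n) = √n is O(√n).
Since O(1) grows slower than O(√n), f(n) is dominated.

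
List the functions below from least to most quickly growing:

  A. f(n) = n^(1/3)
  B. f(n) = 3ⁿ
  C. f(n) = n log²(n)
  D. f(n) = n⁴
A < C < D < B

Comparing growth rates:
A = n^(1/3) is O(n^(1/3))
C = n log²(n) is O(n log² n)
D = n⁴ is O(n⁴)
B = 3ⁿ is O(3ⁿ)

Therefore, the order from slowest to fastest is: A < C < D < B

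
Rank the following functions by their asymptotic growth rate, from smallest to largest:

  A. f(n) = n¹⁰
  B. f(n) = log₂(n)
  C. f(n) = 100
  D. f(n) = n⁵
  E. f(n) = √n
C < B < E < D < A

Comparing growth rates:
C = 100 is O(1)
B = log₂(n) is O(log n)
E = √n is O(√n)
D = n⁵ is O(n⁵)
A = n¹⁰ is O(n¹⁰)

Therefore, the order from slowest to fastest is: C < B < E < D < A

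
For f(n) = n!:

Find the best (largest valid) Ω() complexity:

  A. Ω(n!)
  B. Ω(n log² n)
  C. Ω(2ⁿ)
A

f(n) = n! is Ω(n!).
All listed options are valid Big-Ω bounds (lower bounds),
but Ω(n!) is the tightest (largest valid bound).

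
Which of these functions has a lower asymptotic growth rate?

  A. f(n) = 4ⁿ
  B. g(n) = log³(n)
B

f(n) = 4ⁿ is O(4ⁿ), while g(n) = log³(n) is O(log³ n).
Since O(log³ n) grows slower than O(4ⁿ), g(n) is dominated.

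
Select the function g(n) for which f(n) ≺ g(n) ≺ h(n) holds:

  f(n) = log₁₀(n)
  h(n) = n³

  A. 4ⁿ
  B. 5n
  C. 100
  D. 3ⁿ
B

We need g(n) with log₁₀(n) = o(g(n)) and g(n) = o(n³), i.e. O(log n) ≺ g ≺ O(n³).
Check each option:
  A. 4ⁿ — O(4ⁿ) does not grow strictly slower than h(n)
  B. 5n — O(n) is strictly between O(log n) and O(n³) ✓
  C. 100 — O(1) does not grow strictly faster than f(n)
  D. 3ⁿ — O(3ⁿ) does not grow strictly slower than h(n)

Only option B (5n) lies strictly between.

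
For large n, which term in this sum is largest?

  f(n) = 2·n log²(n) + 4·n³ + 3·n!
3·n!

Looking at each term:
  - 2·n log²(n) is O(n log² n)
  - 4·n³ is O(n³)
  - 3·n! is O(n!)

The term 3·n! (O(n!)) grows fastest and dominates all others.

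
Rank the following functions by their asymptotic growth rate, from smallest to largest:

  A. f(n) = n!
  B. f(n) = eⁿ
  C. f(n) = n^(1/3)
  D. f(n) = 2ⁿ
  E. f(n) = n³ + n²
C < E < D < B < A

Comparing growth rates:
C = n^(1/3) is O(n^(1/3))
E = n³ + n² is O(n³)
D = 2ⁿ is O(2ⁿ)
B = eⁿ is O(eⁿ)
A = n! is O(n!)

Therefore, the order from slowest to fastest is: C < E < D < B < A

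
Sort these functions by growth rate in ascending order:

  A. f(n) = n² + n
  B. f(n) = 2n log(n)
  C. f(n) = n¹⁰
B < A < C

Comparing growth rates:
B = 2n log(n) is O(n log n)
A = n² + n is O(n²)
C = n¹⁰ is O(n¹⁰)

Therefore, the order from slowest to fastest is: B < A < C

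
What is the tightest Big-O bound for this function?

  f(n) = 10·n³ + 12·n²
O(n³)

The dominant term in 10·n³ + 12·n² is 10·n³, which is Θ(n³).
Lower-order terms (12·n²) are asymptotically negligible.
Constants are absorbed, so the tightest bound is O(n³).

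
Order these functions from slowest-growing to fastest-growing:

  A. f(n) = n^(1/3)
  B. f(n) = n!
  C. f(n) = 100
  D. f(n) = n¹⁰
C < A < D < B

Comparing growth rates:
C = 100 is O(1)
A = n^(1/3) is O(n^(1/3))
D = n¹⁰ is O(n¹⁰)
B = n! is O(n!)

Therefore, the order from slowest to fastest is: C < A < D < B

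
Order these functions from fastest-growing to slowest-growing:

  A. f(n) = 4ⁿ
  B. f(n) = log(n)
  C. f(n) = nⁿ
C > A > B

Comparing growth rates:
C = nⁿ is O(nⁿ)
A = 4ⁿ is O(4ⁿ)
B = log(n) is O(log n)

Therefore, the order from fastest to slowest is: C > A > B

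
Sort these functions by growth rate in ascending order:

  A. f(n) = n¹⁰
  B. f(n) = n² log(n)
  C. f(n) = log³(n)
C < B < A

Comparing growth rates:
C = log³(n) is O(log³ n)
B = n² log(n) is O(n² log n)
A = n¹⁰ is O(n¹⁰)

Therefore, the order from slowest to fastest is: C < B < A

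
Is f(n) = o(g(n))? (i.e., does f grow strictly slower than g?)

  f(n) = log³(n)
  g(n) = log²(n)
False

f(n) = log³(n) is O(log³ n), and g(n) = log²(n) is O(log² n).
Since O(log³ n) grows faster than or equal to O(log² n), f(n) = o(g(n)) is false.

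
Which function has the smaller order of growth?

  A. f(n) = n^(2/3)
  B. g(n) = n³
A

f(n) = n^(2/3) is O(n^(2/3)), while g(n) = n³ is O(n³).
Since O(n^(2/3)) grows slower than O(n³), f(n) is dominated.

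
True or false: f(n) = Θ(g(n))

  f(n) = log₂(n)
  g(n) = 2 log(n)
True

f(n) = log₂(n) and g(n) = 2 log(n) are both O(log n).
Since they have the same asymptotic growth rate, f(n) = Θ(g(n)) is true.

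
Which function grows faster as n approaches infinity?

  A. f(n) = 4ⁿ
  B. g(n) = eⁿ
A

f(n) = 4ⁿ is O(4ⁿ), while g(n) = eⁿ is O(eⁿ).
Since O(4ⁿ) grows faster than O(eⁿ), f(n) dominates.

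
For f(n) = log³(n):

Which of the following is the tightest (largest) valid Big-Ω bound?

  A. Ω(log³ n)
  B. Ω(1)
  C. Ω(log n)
A

f(n) = log³(n) is Ω(log³ n).
All listed options are valid Big-Ω bounds (lower bounds),
but Ω(log³ n) is the tightest (largest valid bound).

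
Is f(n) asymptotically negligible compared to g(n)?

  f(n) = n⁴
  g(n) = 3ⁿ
True

f(n) = n⁴ is O(n⁴), and g(n) = 3ⁿ is O(3ⁿ).
Since O(n⁴) grows strictly slower than O(3ⁿ), f(n) = o(g(n)) is true.
This means lim(n→∞) f(n)/g(n) = 0.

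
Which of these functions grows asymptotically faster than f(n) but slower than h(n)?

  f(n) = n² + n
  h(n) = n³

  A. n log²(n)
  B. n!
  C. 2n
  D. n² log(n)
D

We need g(n) with n² + n = o(g(n)) and g(n) = o(n³), i.e. O(n²) ≺ g ≺ O(n³).
Check each option:
  A. n log²(n) — O(n log² n) does not grow strictly faster than f(n)
  B. n! — O(n!) does not grow strictly slower than h(n)
  C. 2n — O(n) does not grow strictly faster than f(n)
  D. n² log(n) — O(n² log n) is strictly between O(n²) and O(n³) ✓

Only option D (n² log(n)) lies strictly between.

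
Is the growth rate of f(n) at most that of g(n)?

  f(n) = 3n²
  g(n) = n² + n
True

f(n) = 3n² and g(n) = n² + n are both O(n²).
Big-O permits equal growth rates (f ≤ c·g for some c), so f(n) = O(g(n)) is true.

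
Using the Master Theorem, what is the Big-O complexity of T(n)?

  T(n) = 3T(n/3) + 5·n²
Θ(n²)

Master Theorem: a = 3, b = 3, f(n) = 5·n².
Compute the critical exponent d = log₃(3) = 1.
Compare f(n) = Θ(n²) against n^d:
  k = 2 > d = 1, so f(n) = Ω(n^(d+ε)) — Case 3.
  Regularity: a·(n/b)^2/n^2 = a/b^2 = 3/9 < 1 ✓.
  The top-level work dominates: T(n) = Θ(f(n)) = Θ(n²).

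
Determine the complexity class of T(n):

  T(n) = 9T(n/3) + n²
Θ(n² log n)

Master Theorem: a = 9, b = 3, f(n) = n².
Compute the critical exponent d = log₃(9) = 2.
Compare f(n) = Θ(n²) against n^d:
  k = 2 = d, so f(n) = Θ(n^d) — Case 2.
  Work is balanced across levels: T(n) = Θ(n^d log n) = Θ(n² log n).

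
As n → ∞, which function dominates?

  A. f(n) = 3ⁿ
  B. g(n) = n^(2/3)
A

f(n) = 3ⁿ is O(3ⁿ), while g(n) = n^(2/3) is O(n^(2/3)).
Since O(3ⁿ) grows faster than O(n^(2/3)), f(n) dominates.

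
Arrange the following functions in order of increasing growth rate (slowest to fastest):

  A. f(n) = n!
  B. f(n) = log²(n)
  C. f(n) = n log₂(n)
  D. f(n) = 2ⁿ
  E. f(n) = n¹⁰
B < C < E < D < A

Comparing growth rates:
B = log²(n) is O(log² n)
C = n log₂(n) is O(n log n)
E = n¹⁰ is O(n¹⁰)
D = 2ⁿ is O(2ⁿ)
A = n! is O(n!)

Therefore, the order from slowest to fastest is: B < C < E < D < A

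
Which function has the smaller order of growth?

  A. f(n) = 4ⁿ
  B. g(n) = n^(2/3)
B

f(n) = 4ⁿ is O(4ⁿ), while g(n) = n^(2/3) is O(n^(2/3)).
Since O(n^(2/3)) grows slower than O(4ⁿ), g(n) is dominated.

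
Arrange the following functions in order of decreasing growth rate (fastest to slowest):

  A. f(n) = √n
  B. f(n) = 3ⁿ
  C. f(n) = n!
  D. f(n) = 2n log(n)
C > B > D > A

Comparing growth rates:
C = n! is O(n!)
B = 3ⁿ is O(3ⁿ)
D = 2n log(n) is O(n log n)
A = √n is O(√n)

Therefore, the order from fastest to slowest is: C > B > D > A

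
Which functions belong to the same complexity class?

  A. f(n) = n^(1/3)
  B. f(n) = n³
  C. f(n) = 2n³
B and C

Examining each function:
  A. n^(1/3) is O(n^(1/3))
  B. n³ is O(n³)
  C. 2n³ is O(n³)

Functions B and C both have the same complexity class.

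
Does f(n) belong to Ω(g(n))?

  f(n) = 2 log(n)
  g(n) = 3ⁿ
False

f(n) = 2 log(n) is O(log n), and g(n) = 3ⁿ is O(3ⁿ).
Since O(log n) grows slower than O(3ⁿ), f(n) = Ω(g(n)) is false.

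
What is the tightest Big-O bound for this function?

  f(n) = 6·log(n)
O(log n)

The dominant term in 6·log(n) is 6·log(n), which is Θ(log n).
Constants are absorbed, so the tightest bound is O(log n).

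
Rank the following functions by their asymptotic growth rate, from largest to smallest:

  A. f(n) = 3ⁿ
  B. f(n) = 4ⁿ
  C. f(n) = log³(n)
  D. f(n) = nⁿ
D > B > A > C

Comparing growth rates:
D = nⁿ is O(nⁿ)
B = 4ⁿ is O(4ⁿ)
A = 3ⁿ is O(3ⁿ)
C = log³(n) is O(log³ n)

Therefore, the order from fastest to slowest is: D > B > A > C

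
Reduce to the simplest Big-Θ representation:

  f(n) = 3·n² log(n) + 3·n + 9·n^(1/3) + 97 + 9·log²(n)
Θ(n² log n)

Order the terms by growth rate: 97 ≺ 9·log²(n) ≺ 9·n^(1/3) ≺ 3·n ≺ 3·n² log(n).
The fastest-growing term 3·n² log(n) dominates as n → ∞; dropping its constant factor gives Θ(n² log n).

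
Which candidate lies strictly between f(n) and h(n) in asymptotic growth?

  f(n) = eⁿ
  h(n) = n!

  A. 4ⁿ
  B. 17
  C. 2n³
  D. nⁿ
A

We need g(n) with eⁿ = o(g(n)) and g(n) = o(n!), i.e. O(eⁿ) ≺ g ≺ O(n!).
Check each option:
  A. 4ⁿ — O(4ⁿ) is strictly between O(eⁿ) and O(n!) ✓
  B. 17 — O(1) does not grow strictly faster than f(n)
  C. 2n³ — O(n³) does not grow strictly faster than f(n)
  D. nⁿ — O(nⁿ) does not grow strictly slower than h(n)

Only option A (4ⁿ) lies strictly between.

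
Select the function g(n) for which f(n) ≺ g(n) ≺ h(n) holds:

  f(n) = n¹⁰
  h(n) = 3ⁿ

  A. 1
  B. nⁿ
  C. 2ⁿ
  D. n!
C

We need g(n) with n¹⁰ = o(g(n)) and g(n) = o(3ⁿ), i.e. O(n¹⁰) ≺ g ≺ O(3ⁿ).
Check each option:
  A. 1 — O(1) does not grow strictly faster than f(n)
  B. nⁿ — O(nⁿ) does not grow strictly slower than h(n)
  C. 2ⁿ — O(2ⁿ) is strictly between O(n¹⁰) and O(3ⁿ) ✓
  D. n! — O(n!) does not grow strictly slower than h(n)

Only option C (2ⁿ) lies strictly between.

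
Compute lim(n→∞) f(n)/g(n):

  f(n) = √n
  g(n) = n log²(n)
0

Since √n (O(√n)) grows slower than n log²(n) (O(n log² n)),
the ratio f(n)/g(n) → 0 as n → ∞.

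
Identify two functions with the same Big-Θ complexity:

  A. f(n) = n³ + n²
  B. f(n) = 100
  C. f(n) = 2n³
A and C

Examining each function:
  A. n³ + n² is O(n³)
  B. 100 is O(1)
  C. 2n³ is O(n³)

Functions A and C both have the same complexity class.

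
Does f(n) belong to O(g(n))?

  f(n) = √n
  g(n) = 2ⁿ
True

f(n) = √n is O(√n), and g(n) = 2ⁿ is O(2ⁿ).
Since O(√n) ⊆ O(2ⁿ) (f grows no faster than g), f(n) = O(g(n)) is true.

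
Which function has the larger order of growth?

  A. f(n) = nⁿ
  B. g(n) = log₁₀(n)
A

f(n) = nⁿ is O(nⁿ), while g(n) = log₁₀(n) is O(log n).
Since O(nⁿ) grows faster than O(log n), f(n) dominates.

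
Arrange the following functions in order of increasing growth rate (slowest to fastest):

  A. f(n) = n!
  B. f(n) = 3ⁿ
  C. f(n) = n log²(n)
C < B < A

Comparing growth rates:
C = n log²(n) is O(n log² n)
B = 3ⁿ is O(3ⁿ)
A = n! is O(n!)

Therefore, the order from slowest to fastest is: C < B < A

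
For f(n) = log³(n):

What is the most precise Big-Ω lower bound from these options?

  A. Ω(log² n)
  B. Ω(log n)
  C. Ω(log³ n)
C

f(n) = log³(n) is Ω(log³ n).
All listed options are valid Big-Ω bounds (lower bounds),
but Ω(log³ n) is the tightest (largest valid bound).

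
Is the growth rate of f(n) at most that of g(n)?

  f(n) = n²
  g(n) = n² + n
True

f(n) = n² and g(n) = n² + n are both O(n²).
Big-O permits equal growth rates (f ≤ c·g for some c), so f(n) = O(g(n)) is true.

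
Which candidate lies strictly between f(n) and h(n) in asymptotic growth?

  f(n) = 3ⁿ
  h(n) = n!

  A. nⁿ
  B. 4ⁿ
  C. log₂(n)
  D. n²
B

We need g(n) with 3ⁿ = o(g(n)) and g(n) = o(n!), i.e. O(3ⁿ) ≺ g ≺ O(n!).
Check each option:
  A. nⁿ — O(nⁿ) does not grow strictly slower than h(n)
  B. 4ⁿ — O(4ⁿ) is strictly between O(3ⁿ) and O(n!) ✓
  C. log₂(n) — O(log n) does not grow strictly faster than f(n)
  D. n² — O(n²) does not grow strictly faster than f(n)

Only option B (4ⁿ) lies strictly between.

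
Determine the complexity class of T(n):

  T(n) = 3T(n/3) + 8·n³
Θ(n³)

Master Theorem: a = 3, b = 3, f(n) = 8·n³.
Compute the critical exponent d = log₃(3) = 1.
Compare f(n) = Θ(n³) against n^d:
  k = 3 > d = 1, so f(n) = Ω(n^(d+ε)) — Case 3.
  Regularity: a·(n/b)^3/n^3 = a/b^3 = 3/27 < 1 ✓.
  The top-level work dominates: T(n) = Θ(f(n)) = Θ(n³).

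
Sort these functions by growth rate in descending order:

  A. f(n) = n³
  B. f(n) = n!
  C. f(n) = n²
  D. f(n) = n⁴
B > D > A > C

Comparing growth rates:
B = n! is O(n!)
D = n⁴ is O(n⁴)
A = n³ is O(n³)
C = n² is O(n²)

Therefore, the order from fastest to slowest is: B > D > A > C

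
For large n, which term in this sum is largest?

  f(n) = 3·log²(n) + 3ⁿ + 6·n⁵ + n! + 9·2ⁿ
n!

Looking at each term:
  - 3·log²(n) is O(log² n)
  - 3ⁿ is O(3ⁿ)
  - 6·n⁵ is O(n⁵)
  - n! is O(n!)
  - 9·2ⁿ is O(2ⁿ)

The term n! (O(n!)) grows fastest and dominates all others.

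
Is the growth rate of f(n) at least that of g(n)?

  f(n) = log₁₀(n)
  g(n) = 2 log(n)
True

f(n) = log₁₀(n) and g(n) = 2 log(n) are both O(log n).
Big-Ω permits equal growth rates (f ≥ c·g for some c > 0), so f(n) = Ω(g(n)) is true.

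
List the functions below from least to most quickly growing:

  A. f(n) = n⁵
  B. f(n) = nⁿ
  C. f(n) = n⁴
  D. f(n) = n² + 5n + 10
D < C < A < B

Comparing growth rates:
D = n² + 5n + 10 is O(n²)
C = n⁴ is O(n⁴)
A = n⁵ is O(n⁵)
B = nⁿ is O(nⁿ)

Therefore, the order from slowest to fastest is: D < C < A < B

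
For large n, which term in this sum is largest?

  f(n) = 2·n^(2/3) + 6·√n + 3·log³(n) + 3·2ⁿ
3·2ⁿ

Looking at each term:
  - 2·n^(2/3) is O(n^(2/3))
  - 6·√n is O(√n)
  - 3·log³(n) is O(log³ n)
  - 3·2ⁿ is O(2ⁿ)

The term 3·2ⁿ (O(2ⁿ)) grows fastest and dominates all others.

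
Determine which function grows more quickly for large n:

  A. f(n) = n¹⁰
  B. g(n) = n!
B

f(n) = n¹⁰ is O(n¹⁰), while g(n) = n! is O(n!).
Since O(n!) grows faster than O(n¹⁰), g(n) dominates.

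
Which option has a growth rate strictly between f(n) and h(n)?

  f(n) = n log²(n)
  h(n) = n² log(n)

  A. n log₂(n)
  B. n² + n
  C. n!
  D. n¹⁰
B

We need g(n) with n log²(n) = o(g(n)) and g(n) = o(n² log(n)), i.e. O(n log² n) ≺ g ≺ O(n² log n).
Check each option:
  A. n log₂(n) — O(n log n) does not grow strictly faster than f(n)
  B. n² + n — O(n²) is strictly between O(n log² n) and O(n² log n) ✓
  C. n! — O(n!) does not grow strictly slower than h(n)
  D. n¹⁰ — O(n¹⁰) does not grow strictly slower than h(n)

Only option B (n² + n) lies strictly between.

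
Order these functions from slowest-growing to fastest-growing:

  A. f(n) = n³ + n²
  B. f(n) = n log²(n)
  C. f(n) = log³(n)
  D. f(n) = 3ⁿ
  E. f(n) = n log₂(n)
C < E < B < A < D

Comparing growth rates:
C = log³(n) is O(log³ n)
E = n log₂(n) is O(n log n)
B = n log²(n) is O(n log² n)
A = n³ + n² is O(n³)
D = 3ⁿ is O(3ⁿ)

Therefore, the order from slowest to fastest is: C < E < B < A < D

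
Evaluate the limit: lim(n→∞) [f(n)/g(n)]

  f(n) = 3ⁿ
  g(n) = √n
∞

Since 3ⁿ (O(3ⁿ)) grows faster than √n (O(√n)),
the ratio f(n)/g(n) → ∞ as n → ∞.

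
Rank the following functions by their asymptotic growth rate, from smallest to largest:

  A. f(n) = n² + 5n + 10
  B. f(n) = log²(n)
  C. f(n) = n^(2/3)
B < C < A

Comparing growth rates:
B = log²(n) is O(log² n)
C = n^(2/3) is O(n^(2/3))
A = n² + 5n + 10 is O(n²)

Therefore, the order from slowest to fastest is: B < C < A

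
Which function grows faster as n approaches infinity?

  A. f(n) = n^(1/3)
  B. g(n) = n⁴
B

f(n) = n^(1/3) is O(n^(1/3)), while g(n) = n⁴ is O(n⁴).
Since O(n⁴) grows faster than O(n^(1/3)), g(n) dominates.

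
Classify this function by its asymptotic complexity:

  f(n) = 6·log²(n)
O(log² n)

The dominant term in 6·log²(n) is 6·log²(n), which is Θ(log² n).
Constants are absorbed, so the tightest bound is O(log² n).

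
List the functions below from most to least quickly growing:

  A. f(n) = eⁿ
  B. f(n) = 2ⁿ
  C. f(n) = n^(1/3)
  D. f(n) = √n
A > B > D > C

Comparing growth rates:
A = eⁿ is O(eⁿ)
B = 2ⁿ is O(2ⁿ)
D = √n is O(√n)
C = n^(1/3) is O(n^(1/3))

Therefore, the order from fastest to slowest is: A > B > D > C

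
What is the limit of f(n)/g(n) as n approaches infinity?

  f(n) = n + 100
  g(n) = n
1

Since n + 100 and n have the same growth rate (O(n)),
the ratio converges to a constant: 1.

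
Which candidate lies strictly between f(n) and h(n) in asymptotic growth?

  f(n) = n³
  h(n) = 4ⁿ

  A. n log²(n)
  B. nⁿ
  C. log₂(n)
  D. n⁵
D

We need g(n) with n³ = o(g(n)) and g(n) = o(4ⁿ), i.e. O(n³) ≺ g ≺ O(4ⁿ).
Check each option:
  A. n log²(n) — O(n log² n) does not grow strictly faster than f(n)
  B. nⁿ — O(nⁿ) does not grow strictly slower than h(n)
  C. log₂(n) — O(log n) does not grow strictly faster than f(n)
  D. n⁵ — O(n⁵) is strictly between O(n³) and O(4ⁿ) ✓

Only option D (n⁵) lies strictly between.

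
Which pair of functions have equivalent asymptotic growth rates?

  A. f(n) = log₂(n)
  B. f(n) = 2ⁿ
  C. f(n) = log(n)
A and C

Examining each function:
  A. log₂(n) is O(log n)
  B. 2ⁿ is O(2ⁿ)
  C. log(n) is O(log n)

Functions A and C both have the same complexity class.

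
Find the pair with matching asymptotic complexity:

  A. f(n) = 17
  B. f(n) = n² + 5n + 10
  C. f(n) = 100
A and C

Examining each function:
  A. 17 is O(1)
  B. n² + 5n + 10 is O(n²)
  C. 100 is O(1)

Functions A and C both have the same complexity class.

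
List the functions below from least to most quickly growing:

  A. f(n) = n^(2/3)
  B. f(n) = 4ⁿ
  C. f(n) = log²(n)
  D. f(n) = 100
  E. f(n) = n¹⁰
D < C < A < E < B

Comparing growth rates:
D = 100 is O(1)
C = log²(n) is O(log² n)
A = n^(2/3) is O(n^(2/3))
E = n¹⁰ is O(n¹⁰)
B = 4ⁿ is O(4ⁿ)

Therefore, the order from slowest to fastest is: D < C < A < E < B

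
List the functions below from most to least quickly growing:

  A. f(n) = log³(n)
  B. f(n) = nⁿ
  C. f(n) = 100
B > A > C

Comparing growth rates:
B = nⁿ is O(nⁿ)
A = log³(n) is O(log³ n)
C = 100 is O(1)

Therefore, the order from fastest to slowest is: B > A > C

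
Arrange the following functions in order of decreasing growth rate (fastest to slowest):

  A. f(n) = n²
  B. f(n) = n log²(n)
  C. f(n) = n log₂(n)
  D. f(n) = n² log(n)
D > A > B > C

Comparing growth rates:
D = n² log(n) is O(n² log n)
A = n² is O(n²)
B = n log²(n) is O(n log² n)
C = n log₂(n) is O(n log n)

Therefore, the order from fastest to slowest is: D > A > B > C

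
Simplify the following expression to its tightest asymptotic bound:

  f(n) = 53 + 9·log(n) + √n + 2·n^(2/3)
Θ(n^(2/3))

Order the terms by growth rate: 53 ≺ 9·log(n) ≺ √n ≺ 2·n^(2/3).
The fastest-growing term 2·n^(2/3) dominates as n → ∞; dropping its constant factor gives Θ(n^(2/3)).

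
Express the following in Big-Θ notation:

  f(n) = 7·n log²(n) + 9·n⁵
Θ(n⁵)

Order the terms by growth rate: 7·n log²(n) ≺ 9·n⁵.
The fastest-growing term 9·n⁵ dominates as n → ∞; dropping its constant factor gives Θ(n⁵).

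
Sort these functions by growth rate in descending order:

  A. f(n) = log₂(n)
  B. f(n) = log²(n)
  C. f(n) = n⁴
C > B > A

Comparing growth rates:
C = n⁴ is O(n⁴)
B = log²(n) is O(log² n)
A = log₂(n) is O(log n)

Therefore, the order from fastest to slowest is: C > B > A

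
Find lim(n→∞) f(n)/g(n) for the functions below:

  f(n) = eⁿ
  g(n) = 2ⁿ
∞

Since eⁿ (O(eⁿ)) grows faster than 2ⁿ (O(2ⁿ)),
the ratio f(n)/g(n) → ∞ as n → ∞.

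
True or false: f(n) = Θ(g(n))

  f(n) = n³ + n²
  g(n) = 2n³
True

f(n) = n³ + n² and g(n) = 2n³ are both O(n³).
Since they have the same asymptotic growth rate, f(n) = Θ(g(n)) is true.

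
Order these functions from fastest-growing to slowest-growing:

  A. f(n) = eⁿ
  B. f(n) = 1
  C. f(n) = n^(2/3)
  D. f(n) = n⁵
A > D > C > B

Comparing growth rates:
A = eⁿ is O(eⁿ)
D = n⁵ is O(n⁵)
C = n^(2/3) is O(n^(2/3))
B = 1 is O(1)

Therefore, the order from fastest to slowest is: A > D > C > B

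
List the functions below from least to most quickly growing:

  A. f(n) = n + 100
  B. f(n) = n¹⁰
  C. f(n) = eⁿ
A < B < C

Comparing growth rates:
A = n + 100 is O(n)
B = n¹⁰ is O(n¹⁰)
C = eⁿ is O(eⁿ)

Therefore, the order from slowest to fastest is: A < B < C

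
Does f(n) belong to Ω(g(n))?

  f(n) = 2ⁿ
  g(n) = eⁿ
False

f(n) = 2ⁿ is O(2ⁿ), and g(n) = eⁿ is O(eⁿ).
Since O(2ⁿ) grows slower than O(eⁿ), f(n) = Ω(g(n)) is false.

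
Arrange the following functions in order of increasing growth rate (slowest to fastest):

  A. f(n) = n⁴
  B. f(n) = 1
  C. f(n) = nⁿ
B < A < C

Comparing growth rates:
B = 1 is O(1)
A = n⁴ is O(n⁴)
C = nⁿ is O(nⁿ)

Therefore, the order from slowest to fastest is: B < A < C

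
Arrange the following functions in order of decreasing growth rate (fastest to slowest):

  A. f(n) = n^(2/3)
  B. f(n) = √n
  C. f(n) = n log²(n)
C > A > B

Comparing growth rates:
C = n log²(n) is O(n log² n)
A = n^(2/3) is O(n^(2/3))
B = √n is O(√n)

Therefore, the order from fastest to slowest is: C > A > B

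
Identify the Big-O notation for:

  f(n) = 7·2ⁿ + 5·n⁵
O(2ⁿ)

The dominant term in 7·2ⁿ + 5·n⁵ is 7·2ⁿ, which is Θ(2ⁿ).
Lower-order terms (5·n⁵) are asymptotically negligible.
Constants are absorbed, so the tightest bound is O(2ⁿ).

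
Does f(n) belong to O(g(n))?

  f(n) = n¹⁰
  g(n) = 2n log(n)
False

f(n) = n¹⁰ is O(n¹⁰), and g(n) = 2n log(n) is O(n log n).
Since O(n¹⁰) grows faster than O(n log n), f(n) = O(g(n)) is false.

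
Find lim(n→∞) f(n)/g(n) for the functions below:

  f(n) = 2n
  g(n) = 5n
2/5

Since 2n and 5n have the same growth rate (O(n)),
the ratio converges to a constant: 2/5.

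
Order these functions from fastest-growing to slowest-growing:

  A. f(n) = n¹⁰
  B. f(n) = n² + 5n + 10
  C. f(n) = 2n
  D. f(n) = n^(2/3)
A > B > C > D

Comparing growth rates:
A = n¹⁰ is O(n¹⁰)
B = n² + 5n + 10 is O(n²)
C = 2n is O(n)
D = n^(2/3) is O(n^(2/3))

Therefore, the order from fastest to slowest is: A > B > C > D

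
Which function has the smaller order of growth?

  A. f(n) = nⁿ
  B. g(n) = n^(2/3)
B

f(n) = nⁿ is O(nⁿ), while g(n) = n^(2/3) is O(n^(2/3)).
Since O(n^(2/3)) grows slower than O(nⁿ), g(n) is dominated.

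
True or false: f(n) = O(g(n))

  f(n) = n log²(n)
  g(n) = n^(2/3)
False

f(n) = n log²(n) is O(n log² n), and g(n) = n^(2/3) is O(n^(2/3)).
Since O(n log² n) grows faster than O(n^(2/3)), f(n) = O(g(n)) is false.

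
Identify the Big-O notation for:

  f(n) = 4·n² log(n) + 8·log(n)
O(n² log n)

The dominant term in 4·n² log(n) + 8·log(n) is 4·n² log(n), which is Θ(n² log n).
Lower-order terms (8·log(n)) are asymptotically negligible.
Constants are absorbed, so the tightest bound is O(n² log n).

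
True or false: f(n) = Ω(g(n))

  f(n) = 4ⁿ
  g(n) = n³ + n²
True

f(n) = 4ⁿ is O(4ⁿ), and g(n) = n³ + n² is O(n³).
Since O(4ⁿ) grows at least as fast as O(n³), f(n) = Ω(g(n)) is true.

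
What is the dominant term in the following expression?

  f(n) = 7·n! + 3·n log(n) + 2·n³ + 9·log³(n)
7·n!

Looking at each term:
  - 7·n! is O(n!)
  - 3·n log(n) is O(n log n)
  - 2·n³ is O(n³)
  - 9·log³(n) is O(log³ n)

The term 7·n! (O(n!)) grows fastest and dominates all others.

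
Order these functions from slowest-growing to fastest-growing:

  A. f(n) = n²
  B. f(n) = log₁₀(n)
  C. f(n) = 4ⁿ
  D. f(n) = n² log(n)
B < A < D < C

Comparing growth rates:
B = log₁₀(n) is O(log n)
A = n² is O(n²)
D = n² log(n) is O(n² log n)
C = 4ⁿ is O(4ⁿ)

Therefore, the order from slowest to fastest is: B < A < D < C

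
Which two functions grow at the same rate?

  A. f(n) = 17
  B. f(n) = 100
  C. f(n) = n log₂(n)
A and B

Examining each function:
  A. 17 is O(1)
  B. 100 is O(1)
  C. n log₂(n) is O(n log n)

Functions A and B both have the same complexity class.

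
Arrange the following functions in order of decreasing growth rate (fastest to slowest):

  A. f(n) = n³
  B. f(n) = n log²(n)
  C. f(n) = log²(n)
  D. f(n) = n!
D > A > B > C

Comparing growth rates:
D = n! is O(n!)
A = n³ is O(n³)
B = n log²(n) is O(n log² n)
C = log²(n) is O(log² n)

Therefore, the order from fastest to slowest is: D > A > B > C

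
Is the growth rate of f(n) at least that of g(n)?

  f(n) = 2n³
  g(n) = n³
True

f(n) = 2n³ and g(n) = n³ are both O(n³).
Big-Ω permits equal growth rates (f ≥ c·g for some c > 0), so f(n) = Ω(g(n)) is true.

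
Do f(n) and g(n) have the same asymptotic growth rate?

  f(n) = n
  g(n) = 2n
True

f(n) = n and g(n) = 2n are both O(n).
Since they have the same asymptotic growth rate, f(n) = Θ(g(n)) is true.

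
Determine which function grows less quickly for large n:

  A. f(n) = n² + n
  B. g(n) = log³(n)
B

f(n) = n² + n is O(n²), while g(n) = log³(n) is O(log³ n).
Since O(log³ n) grows slower than O(n²), g(n) is dominated.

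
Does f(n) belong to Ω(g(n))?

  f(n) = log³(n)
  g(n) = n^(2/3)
False

f(n) = log³(n) is O(log³ n), and g(n) = n^(2/3) is O(n^(2/3)).
Since O(log³ n) grows slower than O(n^(2/3)), f(n) = Ω(g(n)) is false.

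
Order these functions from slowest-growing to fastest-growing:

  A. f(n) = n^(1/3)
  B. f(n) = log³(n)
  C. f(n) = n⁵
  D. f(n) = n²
B < A < D < C

Comparing growth rates:
B = log³(n) is O(log³ n)
A = n^(1/3) is O(n^(1/3))
D = n² is O(n²)
C = n⁵ is O(n⁵)

Therefore, the order from slowest to fastest is: B < A < D < C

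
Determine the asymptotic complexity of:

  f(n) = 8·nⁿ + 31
O(nⁿ)

The dominant term in 8·nⁿ + 31 is 8·nⁿ, which is Θ(nⁿ).
Lower-order terms (31) are asymptotically negligible.
Constants are absorbed, so the tightest bound is O(nⁿ).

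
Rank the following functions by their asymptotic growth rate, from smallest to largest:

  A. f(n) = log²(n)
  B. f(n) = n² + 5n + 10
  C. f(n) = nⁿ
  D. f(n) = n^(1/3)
A < D < B < C

Comparing growth rates:
A = log²(n) is O(log² n)
D = n^(1/3) is O(n^(1/3))
B = n² + 5n + 10 is O(n²)
C = nⁿ is O(nⁿ)

Therefore, the order from slowest to fastest is: A < D < B < C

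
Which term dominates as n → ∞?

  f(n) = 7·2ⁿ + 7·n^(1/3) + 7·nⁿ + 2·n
7·nⁿ

Looking at each term:
  - 7·2ⁿ is O(2ⁿ)
  - 7·n^(1/3) is O(n^(1/3))
  - 7·nⁿ is O(nⁿ)
  - 2·n is O(n)

The term 7·nⁿ (O(nⁿ)) grows fastest and dominates all others.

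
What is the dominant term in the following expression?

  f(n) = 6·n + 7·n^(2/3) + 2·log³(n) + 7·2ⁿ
7·2ⁿ

Looking at each term:
  - 6·n is O(n)
  - 7·n^(2/3) is O(n^(2/3))
  - 2·log³(n) is O(log³ n)
  - 7·2ⁿ is O(2ⁿ)

The term 7·2ⁿ (O(2ⁿ)) grows fastest and dominates all others.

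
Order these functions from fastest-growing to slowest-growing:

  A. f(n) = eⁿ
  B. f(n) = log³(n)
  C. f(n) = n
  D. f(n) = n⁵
A > D > C > B

Comparing growth rates:
A = eⁿ is O(eⁿ)
D = n⁵ is O(n⁵)
C = n is O(n)
B = log³(n) is O(log³ n)

Therefore, the order from fastest to slowest is: A > D > C > B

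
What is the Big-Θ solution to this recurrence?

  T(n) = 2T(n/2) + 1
Θ(n)

Master Theorem: a = 2, b = 2, f(n) = 1.
Compute the critical exponent d = log₂(2) = 1.
Compare f(n) = Θ(1) against n^d:
  k = 0 < d = 1, so f(n) = O(n^(d-ε)) — Case 1.
  The recursion cost dominates: T(n) = Θ(n^d) = Θ(n).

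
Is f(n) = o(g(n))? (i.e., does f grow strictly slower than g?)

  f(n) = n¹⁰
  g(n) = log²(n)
False

f(n) = n¹⁰ is O(n¹⁰), and g(n) = log²(n) is O(log² n).
Since O(n¹⁰) grows faster than or equal to O(log² n), f(n) = o(g(n)) is false.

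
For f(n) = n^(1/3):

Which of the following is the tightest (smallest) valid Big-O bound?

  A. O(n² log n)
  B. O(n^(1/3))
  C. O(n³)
B

f(n) = n^(1/3) is O(n^(1/3)).
All listed options are valid Big-O bounds (upper bounds),
but O(n^(1/3)) is the tightest (smallest valid bound).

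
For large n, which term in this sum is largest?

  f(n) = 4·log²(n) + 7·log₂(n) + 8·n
8·n

Looking at each term:
  - 4·log²(n) is O(log² n)
  - 7·log₂(n) is O(log n)
  - 8·n is O(n)

The term 8·n (O(n)) grows fastest and dominates all others.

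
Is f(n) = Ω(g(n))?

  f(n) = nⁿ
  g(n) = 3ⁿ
True

f(n) = nⁿ is O(nⁿ), and g(n) = 3ⁿ is O(3ⁿ).
Since O(nⁿ) grows at least as fast as O(3ⁿ), f(n) = Ω(g(n)) is true.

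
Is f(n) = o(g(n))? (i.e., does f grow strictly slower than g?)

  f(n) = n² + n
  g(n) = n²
False

f(n) = n² + n is O(n²), and g(n) = n² is O(n²).
Since they have the same growth rate, f(n) = o(g(n)) is false.
(f = o(g) requires f to grow strictly slower, not equal.)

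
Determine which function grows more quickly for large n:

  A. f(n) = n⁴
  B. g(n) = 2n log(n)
A

f(n) = n⁴ is O(n⁴), while g(n) = 2n log(n) is O(n log n).
Since O(n⁴) grows faster than O(n log n), f(n) dominates.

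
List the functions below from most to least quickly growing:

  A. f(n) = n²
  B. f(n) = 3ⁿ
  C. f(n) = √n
B > A > C

Comparing growth rates:
B = 3ⁿ is O(3ⁿ)
A = n² is O(n²)
C = √n is O(√n)

Therefore, the order from fastest to slowest is: B > A > C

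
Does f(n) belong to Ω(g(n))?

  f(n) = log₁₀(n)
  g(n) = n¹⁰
False

f(n) = log₁₀(n) is O(log n), and g(n) = n¹⁰ is O(n¹⁰).
Since O(log n) grows slower than O(n¹⁰), f(n) = Ω(g(n)) is false.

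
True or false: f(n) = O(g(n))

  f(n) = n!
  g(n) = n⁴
False

f(n) = n! is O(n!), and g(n) = n⁴ is O(n⁴).
Since O(n!) grows faster than O(n⁴), f(n) = O(g(n)) is false.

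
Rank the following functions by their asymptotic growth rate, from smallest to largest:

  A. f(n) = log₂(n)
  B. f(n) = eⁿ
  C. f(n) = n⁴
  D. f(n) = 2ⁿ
A < C < D < B

Comparing growth rates:
A = log₂(n) is O(log n)
C = n⁴ is O(n⁴)
D = 2ⁿ is O(2ⁿ)
B = eⁿ is O(eⁿ)

Therefore, the order from slowest to fastest is: A < C < D < B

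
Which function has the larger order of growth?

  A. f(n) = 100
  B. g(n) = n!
B

f(n) = 100 is O(1), while g(n) = n! is O(n!).
Since O(n!) grows faster than O(1), g(n) dominates.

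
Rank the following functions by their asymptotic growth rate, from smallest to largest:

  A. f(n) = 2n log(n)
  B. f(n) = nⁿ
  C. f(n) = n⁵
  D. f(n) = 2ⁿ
A < C < D < B

Comparing growth rates:
A = 2n log(n) is O(n log n)
C = n⁵ is O(n⁵)
D = 2ⁿ is O(2ⁿ)
B = nⁿ is O(nⁿ)

Therefore, the order from slowest to fastest is: A < C < D < B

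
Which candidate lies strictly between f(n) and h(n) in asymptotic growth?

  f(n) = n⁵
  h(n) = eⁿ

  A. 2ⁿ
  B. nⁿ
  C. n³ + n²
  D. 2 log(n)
A

We need g(n) with n⁵ = o(g(n)) and g(n) = o(eⁿ), i.e. O(n⁵) ≺ g ≺ O(eⁿ).
Check each option:
  A. 2ⁿ — O(2ⁿ) is strictly between O(n⁵) and O(eⁿ) ✓
  B. nⁿ — O(nⁿ) does not grow strictly slower than h(n)
  C. n³ + n² — O(n³) does not grow strictly faster than f(n)
  D. 2 log(n) — O(log n) does not grow strictly faster than f(n)

Only option A (2ⁿ) lies strictly between.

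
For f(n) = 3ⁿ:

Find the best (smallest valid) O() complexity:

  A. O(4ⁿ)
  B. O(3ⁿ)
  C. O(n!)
B

f(n) = 3ⁿ is O(3ⁿ).
All listed options are valid Big-O bounds (upper bounds),
but O(3ⁿ) is the tightest (smallest valid bound).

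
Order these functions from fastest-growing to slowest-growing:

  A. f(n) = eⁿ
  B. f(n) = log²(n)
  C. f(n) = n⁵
A > C > B

Comparing growth rates:
A = eⁿ is O(eⁿ)
C = n⁵ is O(n⁵)
B = log²(n) is O(log² n)

Therefore, the order from fastest to slowest is: A > C > B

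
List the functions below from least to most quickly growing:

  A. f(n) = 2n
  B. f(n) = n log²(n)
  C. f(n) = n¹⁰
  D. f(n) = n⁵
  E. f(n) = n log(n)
A < E < B < D < C

Comparing growth rates:
A = 2n is O(n)
E = n log(n) is O(n log n)
B = n log²(n) is O(n log² n)
D = n⁵ is O(n⁵)
C = n¹⁰ is O(n¹⁰)

Therefore, the order from slowest to fastest is: A < E < B < D < C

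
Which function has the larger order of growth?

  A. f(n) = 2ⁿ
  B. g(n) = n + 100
A

f(n) = 2ⁿ is O(2ⁿ), while g(n) = n + 100 is O(n).
Since O(2ⁿ) grows faster than O(n), f(n) dominates.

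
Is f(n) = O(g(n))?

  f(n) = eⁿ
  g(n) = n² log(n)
False

f(n) = eⁿ is O(eⁿ), and g(n) = n² log(n) is O(n² log n).
Since O(eⁿ) grows faster than O(n² log n), f(n) = O(g(n)) is false.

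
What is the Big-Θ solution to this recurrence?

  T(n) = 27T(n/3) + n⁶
Θ(n⁶)

Master Theorem: a = 27, b = 3, f(n) = n⁶.
Compute the critical exponent d = log₃(27) = 3.
Compare f(n) = Θ(n⁶) against n^d:
  k = 6 > d = 3, so f(n) = Ω(n^(d+ε)) — Case 3.
  Regularity: a·(n/b)^6/n^6 = a/b^6 = 27/729 < 1 ✓.
  The top-level work dominates: T(n) = Θ(f(n)) = Θ(n⁶).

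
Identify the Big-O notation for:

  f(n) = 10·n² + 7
O(n²)

The dominant term in 10·n² + 7 is 10·n², which is Θ(n²).
Lower-order terms (7) are asymptotically negligible.
Constants are absorbed, so the tightest bound is O(n²).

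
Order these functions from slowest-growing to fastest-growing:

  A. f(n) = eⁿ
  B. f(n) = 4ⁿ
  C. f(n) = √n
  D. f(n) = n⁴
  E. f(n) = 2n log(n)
C < E < D < A < B

Comparing growth rates:
C = √n is O(√n)
E = 2n log(n) is O(n log n)
D = n⁴ is O(n⁴)
A = eⁿ is O(eⁿ)
B = 4ⁿ is O(4ⁿ)

Therefore, the order from slowest to fastest is: C < E < D < A < B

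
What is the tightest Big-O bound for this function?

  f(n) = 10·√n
O(√n)

The dominant term in 10·√n is 10·√n, which is Θ(√n).
Constants are absorbed, so the tightest bound is O(√n).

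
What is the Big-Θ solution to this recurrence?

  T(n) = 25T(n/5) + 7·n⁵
Θ(n⁵)

Master Theorem: a = 25, b = 5, f(n) = 7·n⁵.
Compute the critical exponent d = log₅(25) = 2.
Compare f(n) = Θ(n⁵) against n^d:
  k = 5 > d = 2, so f(n) = Ω(n^(d+ε)) — Case 3.
  Regularity: a·(n/b)^5/n^5 = a/b^5 = 25/3125 < 1 ✓.
  The top-level work dominates: T(n) = Θ(f(n)) = Θ(n⁵).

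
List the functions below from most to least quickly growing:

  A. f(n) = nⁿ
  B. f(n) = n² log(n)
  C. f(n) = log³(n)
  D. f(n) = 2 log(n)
A > B > C > D

Comparing growth rates:
A = nⁿ is O(nⁿ)
B = n² log(n) is O(n² log n)
C = log³(n) is O(log³ n)
D = 2 log(n) is O(log n)

Therefore, the order from fastest to slowest is: A > B > C > D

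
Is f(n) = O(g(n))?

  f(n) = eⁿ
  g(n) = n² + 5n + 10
False

f(n) = eⁿ is O(eⁿ), and g(n) = n² + 5n + 10 is O(n²).
Since O(eⁿ) grows faster than O(n²), f(n) = O(g(n)) is false.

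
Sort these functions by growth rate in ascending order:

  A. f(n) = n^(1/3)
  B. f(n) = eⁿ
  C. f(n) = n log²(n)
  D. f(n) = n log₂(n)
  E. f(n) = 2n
A < E < D < C < B

Comparing growth rates:
A = n^(1/3) is O(n^(1/3))
E = 2n is O(n)
D = n log₂(n) is O(n log n)
C = n log²(n) is O(n log² n)
B = eⁿ is O(eⁿ)

Therefore, the order from slowest to fastest is: A < E < D < C < B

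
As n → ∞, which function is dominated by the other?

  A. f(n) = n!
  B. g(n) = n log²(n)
B

f(n) = n! is O(n!), while g(n) = n log²(n) is O(n log² n).
Since O(n log² n) grows slower than O(n!), g(n) is dominated.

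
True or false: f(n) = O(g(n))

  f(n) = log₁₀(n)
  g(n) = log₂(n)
True

f(n) = log₁₀(n) and g(n) = log₂(n) are both O(log n).
Big-O permits equal growth rates (f ≤ c·g for some c), so f(n) = O(g(n)) is true.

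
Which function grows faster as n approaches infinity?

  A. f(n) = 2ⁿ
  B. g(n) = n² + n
A

f(n) = 2ⁿ is O(2ⁿ), while g(n) = n² + n is O(n²).
Since O(2ⁿ) grows faster than O(n²), f(n) dominates.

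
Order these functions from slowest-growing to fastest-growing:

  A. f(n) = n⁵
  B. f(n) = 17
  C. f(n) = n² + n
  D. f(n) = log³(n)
B < D < C < A

Comparing growth rates:
B = 17 is O(1)
D = log³(n) is O(log³ n)
C = n² + n is O(n²)
A = n⁵ is O(n⁵)

Therefore, the order from slowest to fastest is: B < D < C < A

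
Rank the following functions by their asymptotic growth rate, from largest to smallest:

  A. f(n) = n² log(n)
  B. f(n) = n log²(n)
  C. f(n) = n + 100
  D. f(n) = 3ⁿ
D > A > B > C

Comparing growth rates:
D = 3ⁿ is O(3ⁿ)
A = n² log(n) is O(n² log n)
B = n log²(n) is O(n log² n)
C = n + 100 is O(n)

Therefore, the order from fastest to slowest is: D > A > B > C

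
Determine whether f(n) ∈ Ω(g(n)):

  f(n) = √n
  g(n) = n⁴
False

f(n) = √n is O(√n), and g(n) = n⁴ is O(n⁴).
Since O(√n) grows slower than O(n⁴), f(n) = Ω(g(n)) is false.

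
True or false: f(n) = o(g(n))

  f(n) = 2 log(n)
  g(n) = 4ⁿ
True

f(n) = 2 log(n) is O(log n), and g(n) = 4ⁿ is O(4ⁿ).
Since O(log n) grows strictly slower than O(4ⁿ), f(n) = o(g(n)) is true.
This means lim(n→∞) f(n)/g(n) = 0.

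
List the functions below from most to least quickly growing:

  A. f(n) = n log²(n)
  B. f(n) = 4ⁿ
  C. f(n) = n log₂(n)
B > A > C

Comparing growth rates:
B = 4ⁿ is O(4ⁿ)
A = n log²(n) is O(n log² n)
C = n log₂(n) is O(n log n)

Therefore, the order from fastest to slowest is: B > A > C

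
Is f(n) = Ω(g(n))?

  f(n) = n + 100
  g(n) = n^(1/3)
True

f(n) = n + 100 is O(n), and g(n) = n^(1/3) is O(n^(1/3)).
Since O(n) grows at least as fast as O(n^(1/3)), f(n) = Ω(g(n)) is true.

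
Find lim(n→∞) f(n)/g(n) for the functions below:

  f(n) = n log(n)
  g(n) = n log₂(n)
log(2)

Since n log(n) and n log₂(n) have the same growth rate (O(n log n)),
the ratio converges to a constant: log(2).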